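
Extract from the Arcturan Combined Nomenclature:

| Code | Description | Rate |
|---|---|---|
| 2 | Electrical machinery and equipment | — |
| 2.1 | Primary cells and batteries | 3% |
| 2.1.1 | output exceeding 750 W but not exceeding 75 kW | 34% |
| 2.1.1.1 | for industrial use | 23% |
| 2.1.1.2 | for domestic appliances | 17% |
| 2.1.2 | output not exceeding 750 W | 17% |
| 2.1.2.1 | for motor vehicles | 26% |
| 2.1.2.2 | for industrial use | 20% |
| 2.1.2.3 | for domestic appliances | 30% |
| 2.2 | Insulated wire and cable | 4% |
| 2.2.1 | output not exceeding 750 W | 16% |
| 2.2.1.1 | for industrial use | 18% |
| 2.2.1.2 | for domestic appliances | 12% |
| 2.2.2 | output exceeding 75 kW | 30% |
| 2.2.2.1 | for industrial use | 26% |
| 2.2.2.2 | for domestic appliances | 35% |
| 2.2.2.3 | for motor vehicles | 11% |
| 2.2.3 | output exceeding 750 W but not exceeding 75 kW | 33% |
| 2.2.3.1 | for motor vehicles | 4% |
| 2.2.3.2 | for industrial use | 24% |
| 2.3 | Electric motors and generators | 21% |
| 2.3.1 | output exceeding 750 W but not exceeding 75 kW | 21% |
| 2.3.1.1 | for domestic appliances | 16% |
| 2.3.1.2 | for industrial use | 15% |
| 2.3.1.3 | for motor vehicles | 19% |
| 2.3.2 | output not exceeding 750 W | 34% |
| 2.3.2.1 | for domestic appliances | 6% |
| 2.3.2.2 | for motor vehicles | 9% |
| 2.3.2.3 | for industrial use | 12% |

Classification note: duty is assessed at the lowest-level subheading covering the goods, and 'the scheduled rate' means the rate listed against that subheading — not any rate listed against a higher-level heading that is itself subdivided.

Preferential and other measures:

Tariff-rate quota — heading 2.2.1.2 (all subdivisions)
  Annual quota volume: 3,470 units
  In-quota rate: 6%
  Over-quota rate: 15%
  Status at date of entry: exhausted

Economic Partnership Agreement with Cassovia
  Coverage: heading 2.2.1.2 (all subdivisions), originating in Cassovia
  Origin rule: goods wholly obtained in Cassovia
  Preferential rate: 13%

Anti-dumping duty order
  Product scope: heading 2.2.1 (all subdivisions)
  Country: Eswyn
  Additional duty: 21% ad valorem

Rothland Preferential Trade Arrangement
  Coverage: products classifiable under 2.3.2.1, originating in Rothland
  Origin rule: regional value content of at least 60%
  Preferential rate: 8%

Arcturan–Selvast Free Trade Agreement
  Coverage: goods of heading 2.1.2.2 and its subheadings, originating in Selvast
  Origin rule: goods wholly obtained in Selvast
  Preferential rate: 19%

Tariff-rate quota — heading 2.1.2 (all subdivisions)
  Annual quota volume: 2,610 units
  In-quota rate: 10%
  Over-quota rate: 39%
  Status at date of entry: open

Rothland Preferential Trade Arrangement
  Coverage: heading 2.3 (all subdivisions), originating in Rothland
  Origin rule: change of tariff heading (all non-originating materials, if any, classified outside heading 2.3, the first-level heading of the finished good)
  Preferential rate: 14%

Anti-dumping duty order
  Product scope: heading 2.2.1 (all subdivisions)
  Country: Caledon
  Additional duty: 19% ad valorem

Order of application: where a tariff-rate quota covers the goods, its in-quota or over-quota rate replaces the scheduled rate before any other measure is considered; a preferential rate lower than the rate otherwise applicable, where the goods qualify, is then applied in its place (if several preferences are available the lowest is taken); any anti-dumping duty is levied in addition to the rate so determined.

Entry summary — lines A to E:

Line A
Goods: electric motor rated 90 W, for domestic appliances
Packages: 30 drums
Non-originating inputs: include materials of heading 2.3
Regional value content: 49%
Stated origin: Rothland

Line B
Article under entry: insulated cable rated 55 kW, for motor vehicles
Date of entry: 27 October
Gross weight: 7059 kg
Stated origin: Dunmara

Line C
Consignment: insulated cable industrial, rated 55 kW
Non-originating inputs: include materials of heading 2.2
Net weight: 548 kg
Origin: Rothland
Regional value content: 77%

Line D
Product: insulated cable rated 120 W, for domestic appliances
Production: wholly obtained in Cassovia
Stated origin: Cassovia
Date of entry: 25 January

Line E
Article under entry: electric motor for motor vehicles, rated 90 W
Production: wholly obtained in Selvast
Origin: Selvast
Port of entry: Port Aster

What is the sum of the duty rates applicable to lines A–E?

56%

Line A: electric motor → 2.3; rated 90 W → 2.3.2; for domestic appliances → 2.3.2.1. Scheduled 6%. Rothland agreement on 2.3.2.1: RVC < 60%; Rothland agreement on 2.3: CTH not met. → 6%.
Line B: insulated cable → 2.2; rated 55 kW → 2.2.3; for motor vehicles → 2.2.3.1. Scheduled 4%. No special measure applies. → 4%.
Line C: insulated cable → 2.2; rated 55 kW → 2.2.3; industrial → 2.2.3.2. Scheduled 24%. Rothland agreement on 2.3.2.1: 2.2.3.2 not covered; Rothland agreement on 2.3: 2.2.3.2 not covered. → 24%.
Line D: insulated cable → 2.2; rated 120 W → 2.2.1; for domestic appliances → 2.2.1.2. Scheduled 12%. quota on 2.2.1.2 exhausted → over-quota 15%; Cassovia agreement on 2.2.1.2: wholly obtained → 13% available; preferential 13%. → 13%.
Line E: electric motor → 2.3; rated 90 W → 2.3.2; for motor vehicles → 2.3.2.2. Scheduled 9%. Selvast agreement on 2.1.2.2: 2.3.2.2 not covered. → 9%.
Sum: 6% + 4% + 24% + 13% + 9% = 56%.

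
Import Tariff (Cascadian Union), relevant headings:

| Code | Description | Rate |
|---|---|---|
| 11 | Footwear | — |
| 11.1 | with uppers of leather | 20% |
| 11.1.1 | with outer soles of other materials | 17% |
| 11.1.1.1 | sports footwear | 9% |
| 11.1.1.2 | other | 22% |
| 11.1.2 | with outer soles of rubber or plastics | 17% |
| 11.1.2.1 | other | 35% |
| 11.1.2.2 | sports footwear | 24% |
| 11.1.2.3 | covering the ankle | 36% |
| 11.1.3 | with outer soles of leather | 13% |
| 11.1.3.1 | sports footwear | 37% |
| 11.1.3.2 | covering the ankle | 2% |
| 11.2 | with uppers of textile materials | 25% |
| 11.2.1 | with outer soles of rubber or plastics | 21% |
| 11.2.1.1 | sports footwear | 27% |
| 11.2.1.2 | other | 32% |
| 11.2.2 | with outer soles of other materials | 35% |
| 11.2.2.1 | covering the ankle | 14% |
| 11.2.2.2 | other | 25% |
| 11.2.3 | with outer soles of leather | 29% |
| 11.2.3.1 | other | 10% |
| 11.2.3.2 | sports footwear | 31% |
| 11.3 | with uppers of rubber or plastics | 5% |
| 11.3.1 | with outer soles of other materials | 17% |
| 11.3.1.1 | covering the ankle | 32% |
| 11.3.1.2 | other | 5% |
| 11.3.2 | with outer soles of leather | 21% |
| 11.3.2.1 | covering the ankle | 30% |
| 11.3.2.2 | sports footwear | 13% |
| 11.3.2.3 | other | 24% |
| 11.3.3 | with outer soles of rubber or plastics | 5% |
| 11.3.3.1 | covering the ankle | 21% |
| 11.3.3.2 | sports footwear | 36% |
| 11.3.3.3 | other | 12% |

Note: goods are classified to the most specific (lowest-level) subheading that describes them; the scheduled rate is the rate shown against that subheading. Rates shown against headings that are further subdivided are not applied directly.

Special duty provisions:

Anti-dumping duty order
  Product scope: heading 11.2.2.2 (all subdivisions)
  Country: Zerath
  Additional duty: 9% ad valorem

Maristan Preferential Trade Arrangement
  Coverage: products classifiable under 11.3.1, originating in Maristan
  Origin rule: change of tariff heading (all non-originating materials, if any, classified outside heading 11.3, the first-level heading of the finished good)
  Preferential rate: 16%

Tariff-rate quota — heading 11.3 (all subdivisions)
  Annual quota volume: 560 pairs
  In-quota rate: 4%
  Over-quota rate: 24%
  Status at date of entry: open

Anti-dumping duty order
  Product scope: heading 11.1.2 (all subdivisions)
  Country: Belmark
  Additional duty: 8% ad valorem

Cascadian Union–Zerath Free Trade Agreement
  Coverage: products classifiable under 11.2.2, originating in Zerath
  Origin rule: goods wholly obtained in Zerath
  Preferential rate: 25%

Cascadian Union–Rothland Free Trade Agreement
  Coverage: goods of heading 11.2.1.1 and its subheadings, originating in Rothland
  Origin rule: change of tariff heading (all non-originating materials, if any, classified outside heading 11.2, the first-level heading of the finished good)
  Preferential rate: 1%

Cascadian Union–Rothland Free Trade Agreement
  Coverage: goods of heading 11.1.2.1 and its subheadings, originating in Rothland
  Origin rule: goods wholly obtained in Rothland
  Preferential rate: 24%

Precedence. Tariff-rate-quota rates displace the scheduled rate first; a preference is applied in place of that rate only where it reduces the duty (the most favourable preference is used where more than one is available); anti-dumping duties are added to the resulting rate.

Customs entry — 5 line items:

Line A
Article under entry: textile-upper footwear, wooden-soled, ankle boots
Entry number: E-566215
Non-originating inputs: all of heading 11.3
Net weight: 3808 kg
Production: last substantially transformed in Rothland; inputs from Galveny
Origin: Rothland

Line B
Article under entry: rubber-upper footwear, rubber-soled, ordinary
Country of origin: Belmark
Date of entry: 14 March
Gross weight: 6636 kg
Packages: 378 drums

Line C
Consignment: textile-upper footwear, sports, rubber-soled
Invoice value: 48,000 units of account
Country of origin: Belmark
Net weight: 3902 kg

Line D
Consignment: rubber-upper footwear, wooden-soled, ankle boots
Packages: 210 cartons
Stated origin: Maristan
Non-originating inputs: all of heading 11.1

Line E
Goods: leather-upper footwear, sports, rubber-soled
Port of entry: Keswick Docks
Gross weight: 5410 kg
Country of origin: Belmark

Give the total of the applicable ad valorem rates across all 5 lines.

Line A: textile-upper → 11.2; wooden-soled → 11.2.2; ankle boots → 11.2.2.1. Scheduled 14%. Rothland agreement on 11.2.1.1: 11.2.2.1 not covered; Rothland agreement on 11.1.2.1: 11.2.2.1 not covered. → 14%.
Line B: rubber-upper → 11.3; rubber-soled → 11.3.3; ordinary → 11.3.3.3. Scheduled 12%. quota on 11.3 open → in-quota 4%. → 4%.
Line C: textile-upper → 11.2; rubber-soled → 11.2.1; sports → 11.2.1.1. Scheduled 27%. No special measure applies. → 27%.
Line D: rubber-upper → 11.3; wooden-soled → 11.3.1; ankle boots → 11.3.1.1. Scheduled 32%. quota on 11.3 open → in-quota 4%; Maristan agreement on 11.3.1: CTH met → 16% available; preference 16% not lower than 4% → no reduction. → 4%.
Line E: leather-upper → 11.1; rubber-soled → 11.1.2; sports → 11.1.2.2. Scheduled 24%. anti-dumping (Belmark, 11.1.2): +8%; total 24% + 8% = 32%. → 32%.
Sum: 14% + 4% + 27% + 4% + 32% = 81%.

81%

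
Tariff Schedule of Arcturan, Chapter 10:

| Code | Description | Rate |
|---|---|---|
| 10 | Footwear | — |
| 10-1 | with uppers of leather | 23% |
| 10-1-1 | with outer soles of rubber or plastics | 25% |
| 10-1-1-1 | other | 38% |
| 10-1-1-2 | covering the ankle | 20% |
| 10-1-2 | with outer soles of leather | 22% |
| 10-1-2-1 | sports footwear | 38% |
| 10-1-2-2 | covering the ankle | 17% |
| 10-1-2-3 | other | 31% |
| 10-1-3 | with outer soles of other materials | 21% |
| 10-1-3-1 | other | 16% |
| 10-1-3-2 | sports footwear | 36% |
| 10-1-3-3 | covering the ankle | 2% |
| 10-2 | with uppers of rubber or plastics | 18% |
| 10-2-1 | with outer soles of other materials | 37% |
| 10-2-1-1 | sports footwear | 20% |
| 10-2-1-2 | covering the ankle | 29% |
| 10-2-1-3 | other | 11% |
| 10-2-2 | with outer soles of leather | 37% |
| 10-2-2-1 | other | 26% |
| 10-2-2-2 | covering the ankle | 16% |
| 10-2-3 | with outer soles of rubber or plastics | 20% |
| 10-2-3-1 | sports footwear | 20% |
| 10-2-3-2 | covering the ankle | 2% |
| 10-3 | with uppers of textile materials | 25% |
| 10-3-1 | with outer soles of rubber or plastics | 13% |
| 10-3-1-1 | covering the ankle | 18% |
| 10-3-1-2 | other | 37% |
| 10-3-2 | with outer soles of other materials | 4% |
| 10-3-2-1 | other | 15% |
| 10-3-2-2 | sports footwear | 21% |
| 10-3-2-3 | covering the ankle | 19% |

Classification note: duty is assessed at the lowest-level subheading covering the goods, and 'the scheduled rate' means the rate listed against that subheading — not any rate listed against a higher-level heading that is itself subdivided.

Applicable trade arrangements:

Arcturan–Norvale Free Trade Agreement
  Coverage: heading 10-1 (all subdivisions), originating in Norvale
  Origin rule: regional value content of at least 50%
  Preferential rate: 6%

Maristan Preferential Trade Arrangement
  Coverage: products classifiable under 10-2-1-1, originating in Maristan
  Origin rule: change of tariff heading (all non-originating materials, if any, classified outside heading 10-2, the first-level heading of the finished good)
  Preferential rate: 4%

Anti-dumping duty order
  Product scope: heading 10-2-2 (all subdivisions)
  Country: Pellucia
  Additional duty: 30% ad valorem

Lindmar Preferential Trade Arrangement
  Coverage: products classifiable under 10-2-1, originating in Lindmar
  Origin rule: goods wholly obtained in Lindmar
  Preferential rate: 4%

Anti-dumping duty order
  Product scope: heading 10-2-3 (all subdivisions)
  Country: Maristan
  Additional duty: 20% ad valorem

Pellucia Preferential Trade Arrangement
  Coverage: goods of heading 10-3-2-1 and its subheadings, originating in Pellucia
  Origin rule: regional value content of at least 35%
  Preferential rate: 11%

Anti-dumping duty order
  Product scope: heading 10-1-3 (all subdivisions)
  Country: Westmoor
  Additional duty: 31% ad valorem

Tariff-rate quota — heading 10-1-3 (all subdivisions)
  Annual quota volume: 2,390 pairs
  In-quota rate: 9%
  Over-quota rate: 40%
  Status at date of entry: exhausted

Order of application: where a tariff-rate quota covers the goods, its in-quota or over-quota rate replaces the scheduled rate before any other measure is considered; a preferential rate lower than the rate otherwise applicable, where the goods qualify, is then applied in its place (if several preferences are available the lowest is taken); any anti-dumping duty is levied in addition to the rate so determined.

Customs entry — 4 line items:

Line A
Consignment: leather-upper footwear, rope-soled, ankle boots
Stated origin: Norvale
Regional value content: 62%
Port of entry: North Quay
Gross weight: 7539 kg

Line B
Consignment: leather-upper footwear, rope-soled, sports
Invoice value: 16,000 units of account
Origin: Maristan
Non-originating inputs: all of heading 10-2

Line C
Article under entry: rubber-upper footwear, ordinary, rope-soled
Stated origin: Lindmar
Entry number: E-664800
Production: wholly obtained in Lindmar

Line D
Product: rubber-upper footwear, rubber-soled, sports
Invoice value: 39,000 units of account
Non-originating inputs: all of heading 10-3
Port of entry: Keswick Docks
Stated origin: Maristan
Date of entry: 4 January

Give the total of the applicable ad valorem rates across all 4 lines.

Line A: leather-upper → 10-1; rope-soled → 10-1-3; ankle boots → 10-1-3-3. Scheduled 2%. quota on 10-1-3 exhausted → over-quota 40%; Norvale agreement on 10-1: RVC ≥ 50% → 6% available; preferential 6%. → 6%.
Line B: leather-upper → 10-1; rope-soled → 10-1-3; sports → 10-1-3-2. Scheduled 36%. quota on 10-1-3 exhausted → over-quota 40%; Maristan agreement on 10-2-1-1: 10-1-3-2 not covered. → 40%.
Line C: rubber-upper → 10-2; rope-soled → 10-2-1; ordinary → 10-2-1-3. Scheduled 11%. Lindmar agreement on 10-2-1: wholly obtained → 4% available; preferential 4%. → 4%.
Line D: rubber-upper → 10-2; rubber-soled → 10-2-3; sports → 10-2-3-1. Scheduled 20%. Maristan agreement on 10-2-1-1: 10-2-3-1 not covered; anti-dumping (Maristan, 10-2-3): +20%; total 20% + 20% = 40%. → 40%.
Sum: 6% + 40% + 4% + 40% = 90%.

90%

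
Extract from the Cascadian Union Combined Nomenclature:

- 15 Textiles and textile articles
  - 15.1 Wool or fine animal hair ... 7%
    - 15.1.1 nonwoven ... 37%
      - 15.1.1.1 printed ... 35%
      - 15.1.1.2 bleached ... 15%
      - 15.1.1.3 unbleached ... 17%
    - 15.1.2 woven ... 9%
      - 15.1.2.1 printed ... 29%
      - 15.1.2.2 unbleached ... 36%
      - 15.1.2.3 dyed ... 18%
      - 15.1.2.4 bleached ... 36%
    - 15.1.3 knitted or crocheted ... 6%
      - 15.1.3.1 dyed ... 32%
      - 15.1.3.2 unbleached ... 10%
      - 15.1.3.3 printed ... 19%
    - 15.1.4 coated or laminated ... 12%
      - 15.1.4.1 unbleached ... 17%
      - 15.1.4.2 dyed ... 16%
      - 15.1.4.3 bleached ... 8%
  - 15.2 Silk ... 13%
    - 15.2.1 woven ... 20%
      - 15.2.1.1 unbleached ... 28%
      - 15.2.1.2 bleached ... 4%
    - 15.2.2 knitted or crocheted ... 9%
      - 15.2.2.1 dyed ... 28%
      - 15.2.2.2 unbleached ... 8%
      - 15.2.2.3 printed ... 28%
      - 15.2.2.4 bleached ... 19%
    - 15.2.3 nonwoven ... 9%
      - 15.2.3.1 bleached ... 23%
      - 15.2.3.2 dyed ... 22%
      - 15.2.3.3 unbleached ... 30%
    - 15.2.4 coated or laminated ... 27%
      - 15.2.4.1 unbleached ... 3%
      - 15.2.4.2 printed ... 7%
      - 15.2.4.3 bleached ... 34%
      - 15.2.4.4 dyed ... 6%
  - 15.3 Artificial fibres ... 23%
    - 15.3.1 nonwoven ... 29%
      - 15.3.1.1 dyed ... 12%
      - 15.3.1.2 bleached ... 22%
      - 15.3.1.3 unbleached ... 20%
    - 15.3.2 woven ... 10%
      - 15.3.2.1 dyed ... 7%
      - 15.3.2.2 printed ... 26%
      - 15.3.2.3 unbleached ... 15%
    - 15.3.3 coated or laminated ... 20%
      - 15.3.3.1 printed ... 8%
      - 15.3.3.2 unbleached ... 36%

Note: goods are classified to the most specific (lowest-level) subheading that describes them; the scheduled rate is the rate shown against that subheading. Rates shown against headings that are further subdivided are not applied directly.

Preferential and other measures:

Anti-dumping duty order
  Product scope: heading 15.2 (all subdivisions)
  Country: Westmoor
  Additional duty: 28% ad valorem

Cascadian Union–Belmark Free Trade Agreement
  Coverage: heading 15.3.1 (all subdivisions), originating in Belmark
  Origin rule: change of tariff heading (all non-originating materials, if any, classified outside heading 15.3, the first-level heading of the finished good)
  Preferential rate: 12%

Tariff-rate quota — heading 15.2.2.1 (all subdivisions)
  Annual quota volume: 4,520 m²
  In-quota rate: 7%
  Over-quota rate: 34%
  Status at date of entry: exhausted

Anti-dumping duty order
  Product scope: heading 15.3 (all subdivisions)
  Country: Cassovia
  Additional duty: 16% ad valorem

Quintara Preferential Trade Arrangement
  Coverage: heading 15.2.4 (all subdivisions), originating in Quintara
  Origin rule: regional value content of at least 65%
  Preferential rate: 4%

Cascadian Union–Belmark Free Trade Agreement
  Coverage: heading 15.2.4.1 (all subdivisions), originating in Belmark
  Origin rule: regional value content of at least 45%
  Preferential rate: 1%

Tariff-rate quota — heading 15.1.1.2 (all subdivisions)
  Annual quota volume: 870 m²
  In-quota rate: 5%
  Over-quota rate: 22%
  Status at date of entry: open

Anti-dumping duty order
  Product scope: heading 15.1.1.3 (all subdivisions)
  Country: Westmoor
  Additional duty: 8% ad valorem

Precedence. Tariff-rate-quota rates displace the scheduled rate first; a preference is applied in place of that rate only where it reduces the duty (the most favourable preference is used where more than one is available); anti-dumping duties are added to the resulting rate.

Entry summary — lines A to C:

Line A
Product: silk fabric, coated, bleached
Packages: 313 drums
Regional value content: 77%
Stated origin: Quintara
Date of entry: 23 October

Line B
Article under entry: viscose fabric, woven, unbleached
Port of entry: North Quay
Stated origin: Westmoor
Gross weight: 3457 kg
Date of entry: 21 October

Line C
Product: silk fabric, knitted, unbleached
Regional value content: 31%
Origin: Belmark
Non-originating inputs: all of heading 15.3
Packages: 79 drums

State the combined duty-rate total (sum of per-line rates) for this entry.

Line A: silk → 15.2; coated → 15.2.4; bleached → 15.2.4.3. Scheduled 34%. Quintara agreement on 15.2.4: RVC ≥ 65% → 4% available; preferential 4%. → 4%.
Line B: viscose → 15.3; woven → 15.3.2; unbleached → 15.3.2.3. Scheduled 15%. No special measure applies. → 15%.
Line C: silk → 15.2; knitted → 15.2.2; unbleached → 15.2.2.2. Scheduled 8%. Belmark agreement on 15.3.1: 15.2.2.2 not covered; Belmark agreement on 15.2.4.1: 15.2.2.2 not covered. → 8%.
Sum: 4% + 15% + 8% = 27%.

27%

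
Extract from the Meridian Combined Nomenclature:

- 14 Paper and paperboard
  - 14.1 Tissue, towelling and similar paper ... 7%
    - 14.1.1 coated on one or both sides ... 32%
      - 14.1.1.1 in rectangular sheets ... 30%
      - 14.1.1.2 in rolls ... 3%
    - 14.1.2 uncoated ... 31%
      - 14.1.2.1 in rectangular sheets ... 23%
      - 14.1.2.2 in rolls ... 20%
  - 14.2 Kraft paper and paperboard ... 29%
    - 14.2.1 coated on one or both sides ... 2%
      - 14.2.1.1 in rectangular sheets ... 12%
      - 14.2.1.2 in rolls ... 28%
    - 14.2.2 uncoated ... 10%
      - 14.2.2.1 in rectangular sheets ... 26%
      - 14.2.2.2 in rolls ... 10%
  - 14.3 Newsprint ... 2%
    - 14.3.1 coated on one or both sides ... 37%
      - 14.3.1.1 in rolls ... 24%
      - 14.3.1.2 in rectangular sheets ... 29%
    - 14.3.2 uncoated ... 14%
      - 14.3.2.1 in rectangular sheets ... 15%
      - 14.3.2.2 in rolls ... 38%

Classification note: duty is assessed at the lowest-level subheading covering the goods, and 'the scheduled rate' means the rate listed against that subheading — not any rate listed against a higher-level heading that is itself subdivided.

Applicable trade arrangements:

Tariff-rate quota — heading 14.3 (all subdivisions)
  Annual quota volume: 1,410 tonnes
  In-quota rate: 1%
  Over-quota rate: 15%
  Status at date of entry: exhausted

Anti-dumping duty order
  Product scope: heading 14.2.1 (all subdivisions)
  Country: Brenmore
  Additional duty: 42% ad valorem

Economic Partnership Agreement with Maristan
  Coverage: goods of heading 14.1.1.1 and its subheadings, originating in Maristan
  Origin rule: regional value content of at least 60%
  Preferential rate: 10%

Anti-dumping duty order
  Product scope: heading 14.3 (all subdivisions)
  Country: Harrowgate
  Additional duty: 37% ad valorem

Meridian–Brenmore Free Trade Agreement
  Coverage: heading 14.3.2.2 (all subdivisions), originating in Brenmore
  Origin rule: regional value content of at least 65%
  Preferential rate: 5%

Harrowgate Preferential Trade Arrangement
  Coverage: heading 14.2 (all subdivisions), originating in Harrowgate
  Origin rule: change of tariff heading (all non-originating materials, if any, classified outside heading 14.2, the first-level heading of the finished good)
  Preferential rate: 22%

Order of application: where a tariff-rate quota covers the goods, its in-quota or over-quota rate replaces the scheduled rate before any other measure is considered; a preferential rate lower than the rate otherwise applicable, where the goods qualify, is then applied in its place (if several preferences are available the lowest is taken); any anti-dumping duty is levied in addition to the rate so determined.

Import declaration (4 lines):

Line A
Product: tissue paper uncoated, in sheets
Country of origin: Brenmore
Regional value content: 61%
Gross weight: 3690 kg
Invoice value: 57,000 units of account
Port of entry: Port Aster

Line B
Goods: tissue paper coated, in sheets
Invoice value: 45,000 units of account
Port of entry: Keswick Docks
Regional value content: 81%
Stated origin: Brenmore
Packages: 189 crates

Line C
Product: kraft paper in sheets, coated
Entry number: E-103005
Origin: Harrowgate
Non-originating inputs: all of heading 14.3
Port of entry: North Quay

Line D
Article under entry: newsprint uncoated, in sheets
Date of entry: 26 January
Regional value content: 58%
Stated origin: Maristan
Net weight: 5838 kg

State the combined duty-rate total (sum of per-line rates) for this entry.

80%

Line A: tissue paper → 14.1; uncoated → 14.1.2; in sheets → 14.1.2.1. Scheduled 23%. Brenmore agreement on 14.3.2.2: 14.1.2.1 not covered. → 23%.
Line B: tissue paper → 14.1; coated → 14.1.1; in sheets → 14.1.1.1. Scheduled 30%. Brenmore agreement on 14.3.2.2: 14.1.1.1 not covered. → 30%.
Line C: kraft paper → 14.2; coated → 14.2.1; in sheets → 14.2.1.1. Scheduled 12%. Harrowgate agreement on 14.2: CTH met → 22% available; preference 22% not lower than 12% → no reduction. → 12%.
Line D: newsprint → 14.3; uncoated → 14.3.2; in sheets → 14.3.2.1. Scheduled 15%. quota on 14.3 exhausted → over-quota 15%; Maristan agreement on 14.1.1.1: 14.3.2.1 not covered. → 15%.
Sum: 23% + 30% + 12% + 15% = 80%.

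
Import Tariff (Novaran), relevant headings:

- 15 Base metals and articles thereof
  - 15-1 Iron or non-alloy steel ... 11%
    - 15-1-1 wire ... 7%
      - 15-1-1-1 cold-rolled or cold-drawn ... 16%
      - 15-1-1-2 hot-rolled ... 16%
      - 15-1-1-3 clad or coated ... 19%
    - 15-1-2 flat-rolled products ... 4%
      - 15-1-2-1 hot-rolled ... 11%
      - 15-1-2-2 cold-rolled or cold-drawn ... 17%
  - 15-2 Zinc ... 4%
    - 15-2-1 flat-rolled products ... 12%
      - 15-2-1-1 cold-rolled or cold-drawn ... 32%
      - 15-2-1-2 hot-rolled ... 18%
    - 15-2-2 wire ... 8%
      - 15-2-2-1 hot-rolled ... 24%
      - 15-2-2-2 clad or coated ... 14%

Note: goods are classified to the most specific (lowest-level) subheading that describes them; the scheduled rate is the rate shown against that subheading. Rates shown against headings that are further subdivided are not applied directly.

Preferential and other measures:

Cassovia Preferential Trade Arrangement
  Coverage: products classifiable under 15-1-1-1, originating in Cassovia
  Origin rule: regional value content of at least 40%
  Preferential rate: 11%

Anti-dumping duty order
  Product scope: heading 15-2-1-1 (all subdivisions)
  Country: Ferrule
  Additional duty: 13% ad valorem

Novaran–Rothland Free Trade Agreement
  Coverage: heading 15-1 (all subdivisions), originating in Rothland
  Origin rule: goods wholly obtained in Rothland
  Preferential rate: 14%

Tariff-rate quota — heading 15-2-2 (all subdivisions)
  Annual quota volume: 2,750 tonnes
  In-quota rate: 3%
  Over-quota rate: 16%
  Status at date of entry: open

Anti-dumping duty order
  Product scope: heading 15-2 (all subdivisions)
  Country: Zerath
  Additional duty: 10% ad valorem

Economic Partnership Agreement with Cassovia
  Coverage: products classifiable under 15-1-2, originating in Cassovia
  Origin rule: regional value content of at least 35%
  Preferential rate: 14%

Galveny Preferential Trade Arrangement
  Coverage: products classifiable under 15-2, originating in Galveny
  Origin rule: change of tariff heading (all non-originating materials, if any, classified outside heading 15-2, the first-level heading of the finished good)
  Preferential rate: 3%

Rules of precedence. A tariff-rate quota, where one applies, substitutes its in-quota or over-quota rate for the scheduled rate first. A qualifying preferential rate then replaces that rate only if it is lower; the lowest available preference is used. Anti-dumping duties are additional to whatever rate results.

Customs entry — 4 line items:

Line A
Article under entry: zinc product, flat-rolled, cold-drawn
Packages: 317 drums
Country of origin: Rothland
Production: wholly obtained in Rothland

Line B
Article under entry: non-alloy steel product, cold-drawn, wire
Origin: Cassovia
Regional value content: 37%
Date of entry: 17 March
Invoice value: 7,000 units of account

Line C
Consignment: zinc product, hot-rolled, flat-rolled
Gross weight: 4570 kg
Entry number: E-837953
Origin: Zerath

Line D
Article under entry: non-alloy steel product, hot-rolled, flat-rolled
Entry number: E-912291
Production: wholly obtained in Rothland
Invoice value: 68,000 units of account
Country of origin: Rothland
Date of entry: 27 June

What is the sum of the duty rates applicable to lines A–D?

Line A: zinc → 15-2; flat-rolled → 15-2-1; cold-drawn → 15-2-1-1. Scheduled 32%. Rothland agreement on 15-1: 15-2-1-1 not covered. → 32%.
Line B: non-alloy steel → 15-1; wire → 15-1-1; cold-drawn → 15-1-1-1. Scheduled 16%. Cassovia agreement on 15-1-1-1: RVC < 40%; Cassovia agreement on 15-1-2: 15-1-1-1 not covered. → 16%.
Line C: zinc → 15-2; flat-rolled → 15-2-1; hot-rolled → 15-2-1-2. Scheduled 18%. anti-dumping (Zerath, 15-2): +10%; total 18% + 10% = 28%. → 28%.
Line D: non-alloy steel → 15-1; flat-rolled → 15-1-2; hot-rolled → 15-1-2-1. Scheduled 11%. Rothland agreement on 15-1: wholly obtained → 14% available; preference 14% not lower than 11% → no reduction. → 11%.
Sum: 32% + 16% + 28% + 11% = 87%.

87%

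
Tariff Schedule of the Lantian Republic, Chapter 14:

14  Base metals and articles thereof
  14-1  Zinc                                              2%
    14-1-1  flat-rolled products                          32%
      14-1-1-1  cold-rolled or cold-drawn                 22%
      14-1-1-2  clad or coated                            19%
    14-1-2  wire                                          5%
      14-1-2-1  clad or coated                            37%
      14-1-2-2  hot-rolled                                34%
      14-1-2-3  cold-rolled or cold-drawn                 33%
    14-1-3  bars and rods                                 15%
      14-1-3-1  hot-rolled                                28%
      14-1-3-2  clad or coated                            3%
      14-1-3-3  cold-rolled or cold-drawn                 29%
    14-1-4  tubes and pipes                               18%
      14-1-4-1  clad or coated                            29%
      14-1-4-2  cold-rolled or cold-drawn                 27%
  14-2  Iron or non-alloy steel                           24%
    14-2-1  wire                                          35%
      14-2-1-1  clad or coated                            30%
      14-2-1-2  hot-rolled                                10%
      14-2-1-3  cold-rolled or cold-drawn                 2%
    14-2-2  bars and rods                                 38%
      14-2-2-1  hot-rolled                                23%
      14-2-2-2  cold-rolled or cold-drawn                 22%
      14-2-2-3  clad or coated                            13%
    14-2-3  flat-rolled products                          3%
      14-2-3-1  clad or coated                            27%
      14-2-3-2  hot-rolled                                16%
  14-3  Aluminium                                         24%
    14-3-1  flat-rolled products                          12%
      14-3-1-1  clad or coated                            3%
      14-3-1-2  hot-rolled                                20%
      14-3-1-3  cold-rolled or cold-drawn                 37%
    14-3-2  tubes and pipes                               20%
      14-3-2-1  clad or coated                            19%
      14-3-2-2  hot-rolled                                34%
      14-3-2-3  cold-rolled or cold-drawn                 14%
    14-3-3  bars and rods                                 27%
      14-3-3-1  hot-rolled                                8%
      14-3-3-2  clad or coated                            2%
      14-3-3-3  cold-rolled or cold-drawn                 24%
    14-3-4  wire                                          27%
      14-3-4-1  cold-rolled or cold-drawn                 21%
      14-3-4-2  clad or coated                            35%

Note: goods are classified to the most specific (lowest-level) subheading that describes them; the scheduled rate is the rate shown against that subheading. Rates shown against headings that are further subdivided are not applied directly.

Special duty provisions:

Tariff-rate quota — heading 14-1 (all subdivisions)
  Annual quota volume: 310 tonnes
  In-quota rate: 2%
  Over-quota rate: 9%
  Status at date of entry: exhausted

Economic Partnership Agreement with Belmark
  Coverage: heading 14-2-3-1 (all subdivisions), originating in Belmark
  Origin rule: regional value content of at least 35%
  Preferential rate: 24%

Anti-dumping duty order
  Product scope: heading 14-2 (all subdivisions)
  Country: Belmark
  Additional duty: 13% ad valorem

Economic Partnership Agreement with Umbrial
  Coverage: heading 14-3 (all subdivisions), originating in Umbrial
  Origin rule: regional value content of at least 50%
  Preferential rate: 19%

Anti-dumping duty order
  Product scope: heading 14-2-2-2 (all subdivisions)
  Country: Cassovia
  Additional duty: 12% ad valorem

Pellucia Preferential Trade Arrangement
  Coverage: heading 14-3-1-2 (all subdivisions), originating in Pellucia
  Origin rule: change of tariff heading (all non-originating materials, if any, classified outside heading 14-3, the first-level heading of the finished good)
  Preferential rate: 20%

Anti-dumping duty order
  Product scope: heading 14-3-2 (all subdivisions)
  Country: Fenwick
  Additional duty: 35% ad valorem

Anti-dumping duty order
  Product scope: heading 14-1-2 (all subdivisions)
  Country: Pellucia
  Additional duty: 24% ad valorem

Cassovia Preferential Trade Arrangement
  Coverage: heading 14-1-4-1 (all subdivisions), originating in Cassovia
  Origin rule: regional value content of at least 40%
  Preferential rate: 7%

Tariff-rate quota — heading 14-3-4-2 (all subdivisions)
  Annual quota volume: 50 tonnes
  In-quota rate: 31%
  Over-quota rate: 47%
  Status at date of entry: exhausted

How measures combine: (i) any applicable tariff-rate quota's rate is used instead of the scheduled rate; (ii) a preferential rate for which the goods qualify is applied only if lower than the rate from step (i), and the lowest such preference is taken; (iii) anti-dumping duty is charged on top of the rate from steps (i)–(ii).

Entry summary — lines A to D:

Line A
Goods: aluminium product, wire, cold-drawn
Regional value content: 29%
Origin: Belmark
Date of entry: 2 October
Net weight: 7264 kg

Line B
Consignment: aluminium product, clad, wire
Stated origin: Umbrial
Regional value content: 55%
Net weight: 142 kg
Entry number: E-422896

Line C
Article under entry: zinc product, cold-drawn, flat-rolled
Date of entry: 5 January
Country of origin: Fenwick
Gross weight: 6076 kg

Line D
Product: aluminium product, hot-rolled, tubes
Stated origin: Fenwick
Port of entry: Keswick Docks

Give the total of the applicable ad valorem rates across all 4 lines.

118%

Line A: aluminium → 14-3; wire → 14-3-4; cold-drawn → 14-3-4-1. Scheduled 21%. Belmark agreement on 14-2-3-1: 14-3-4-1 not covered. → 21%.
Line B: aluminium → 14-3; wire → 14-3-4; clad → 14-3-4-2. Scheduled 35%. quota on 14-3-4-2 exhausted → over-quota 47%; Umbrial agreement on 14-3: RVC ≥ 50% → 19% available; preferential 19%. → 19%.
Line C: zinc → 14-1; flat-rolled → 14-1-1; cold-drawn → 14-1-1-1. Scheduled 22%. quota on 14-1 exhausted → over-quota 9%. → 9%.
Line D: aluminium → 14-3; tubes → 14-3-2; hot-rolled → 14-3-2-2. Scheduled 34%. anti-dumping (Fenwick, 14-3-2): +35%; total 34% + 35% = 69%. → 69%.
Sum: 21% + 19% + 9% + 69% = 118%.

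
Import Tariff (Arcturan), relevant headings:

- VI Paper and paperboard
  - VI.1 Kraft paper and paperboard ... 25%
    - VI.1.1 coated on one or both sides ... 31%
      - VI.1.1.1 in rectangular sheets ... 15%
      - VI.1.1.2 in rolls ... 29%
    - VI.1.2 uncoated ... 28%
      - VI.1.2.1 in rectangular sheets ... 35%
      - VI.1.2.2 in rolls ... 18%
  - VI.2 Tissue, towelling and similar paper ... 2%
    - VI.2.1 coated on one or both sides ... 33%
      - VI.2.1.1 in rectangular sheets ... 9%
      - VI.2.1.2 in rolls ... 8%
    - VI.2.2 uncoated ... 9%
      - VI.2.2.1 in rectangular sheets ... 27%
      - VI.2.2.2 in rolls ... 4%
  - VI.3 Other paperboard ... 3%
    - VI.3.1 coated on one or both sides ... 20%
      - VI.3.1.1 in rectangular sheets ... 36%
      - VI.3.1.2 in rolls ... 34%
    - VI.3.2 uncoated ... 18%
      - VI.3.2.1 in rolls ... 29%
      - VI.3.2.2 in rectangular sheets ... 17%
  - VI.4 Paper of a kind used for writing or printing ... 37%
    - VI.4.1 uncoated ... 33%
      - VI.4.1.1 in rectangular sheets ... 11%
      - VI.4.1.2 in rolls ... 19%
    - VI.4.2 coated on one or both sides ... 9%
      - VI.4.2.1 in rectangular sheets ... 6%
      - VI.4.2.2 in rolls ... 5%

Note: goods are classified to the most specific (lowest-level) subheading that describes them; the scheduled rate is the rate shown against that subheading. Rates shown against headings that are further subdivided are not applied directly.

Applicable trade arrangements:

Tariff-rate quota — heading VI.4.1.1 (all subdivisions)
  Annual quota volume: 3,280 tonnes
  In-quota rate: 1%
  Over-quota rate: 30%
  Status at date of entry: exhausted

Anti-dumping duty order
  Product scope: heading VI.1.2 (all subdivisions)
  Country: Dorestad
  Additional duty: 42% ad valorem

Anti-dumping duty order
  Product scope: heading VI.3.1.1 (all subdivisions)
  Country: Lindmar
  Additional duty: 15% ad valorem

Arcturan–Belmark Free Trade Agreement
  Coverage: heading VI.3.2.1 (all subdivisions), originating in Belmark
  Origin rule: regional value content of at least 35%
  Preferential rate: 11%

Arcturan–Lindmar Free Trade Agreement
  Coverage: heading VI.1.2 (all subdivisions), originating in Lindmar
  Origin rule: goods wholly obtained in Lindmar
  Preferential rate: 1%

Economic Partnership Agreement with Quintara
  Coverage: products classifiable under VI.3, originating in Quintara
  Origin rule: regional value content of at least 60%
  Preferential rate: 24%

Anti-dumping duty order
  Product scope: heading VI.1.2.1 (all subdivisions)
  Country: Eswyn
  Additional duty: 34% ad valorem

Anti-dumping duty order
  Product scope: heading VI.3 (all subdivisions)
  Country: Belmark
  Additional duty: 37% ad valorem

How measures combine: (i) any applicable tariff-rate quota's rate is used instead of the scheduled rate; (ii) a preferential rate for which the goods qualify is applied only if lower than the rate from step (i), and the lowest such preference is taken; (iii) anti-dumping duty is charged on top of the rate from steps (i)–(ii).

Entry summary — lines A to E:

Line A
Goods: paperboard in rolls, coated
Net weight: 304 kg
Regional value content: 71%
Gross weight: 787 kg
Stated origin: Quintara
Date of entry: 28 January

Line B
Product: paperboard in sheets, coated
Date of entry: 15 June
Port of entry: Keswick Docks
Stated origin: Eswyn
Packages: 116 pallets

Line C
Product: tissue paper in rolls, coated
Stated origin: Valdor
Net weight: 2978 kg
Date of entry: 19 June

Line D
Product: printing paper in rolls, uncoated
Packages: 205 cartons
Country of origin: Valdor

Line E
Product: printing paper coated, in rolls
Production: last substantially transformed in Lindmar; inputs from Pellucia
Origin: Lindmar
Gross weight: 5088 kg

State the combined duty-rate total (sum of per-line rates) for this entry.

92%

Line A: paperboard → VI.3; coated → VI.3.1; in rolls → VI.3.1.2. Scheduled 34%. Quintara agreement on VI.3: RVC ≥ 60% → 24% available; preferential 24%. → 24%.
Line B: paperboard → VI.3; coated → VI.3.1; in sheets → VI.3.1.1. Scheduled 36%. No special measure applies. → 36%.
Line C: tissue paper → VI.2; coated → VI.2.1; in rolls → VI.2.1.2. Scheduled 8%. No special measure applies. → 8%.
Line D: printing paper → VI.4; uncoated → VI.4.1; in rolls → VI.4.1.2. Scheduled 19%. No special measure applies. → 19%.
Line E: printing paper → VI.4; coated → VI.4.2; in rolls → VI.4.2.2. Scheduled 5%. Lindmar agreement on VI.1.2: VI.4.2.2 not covered. → 5%.
Sum: 24% + 36% + 8% + 19% + 5% = 92%.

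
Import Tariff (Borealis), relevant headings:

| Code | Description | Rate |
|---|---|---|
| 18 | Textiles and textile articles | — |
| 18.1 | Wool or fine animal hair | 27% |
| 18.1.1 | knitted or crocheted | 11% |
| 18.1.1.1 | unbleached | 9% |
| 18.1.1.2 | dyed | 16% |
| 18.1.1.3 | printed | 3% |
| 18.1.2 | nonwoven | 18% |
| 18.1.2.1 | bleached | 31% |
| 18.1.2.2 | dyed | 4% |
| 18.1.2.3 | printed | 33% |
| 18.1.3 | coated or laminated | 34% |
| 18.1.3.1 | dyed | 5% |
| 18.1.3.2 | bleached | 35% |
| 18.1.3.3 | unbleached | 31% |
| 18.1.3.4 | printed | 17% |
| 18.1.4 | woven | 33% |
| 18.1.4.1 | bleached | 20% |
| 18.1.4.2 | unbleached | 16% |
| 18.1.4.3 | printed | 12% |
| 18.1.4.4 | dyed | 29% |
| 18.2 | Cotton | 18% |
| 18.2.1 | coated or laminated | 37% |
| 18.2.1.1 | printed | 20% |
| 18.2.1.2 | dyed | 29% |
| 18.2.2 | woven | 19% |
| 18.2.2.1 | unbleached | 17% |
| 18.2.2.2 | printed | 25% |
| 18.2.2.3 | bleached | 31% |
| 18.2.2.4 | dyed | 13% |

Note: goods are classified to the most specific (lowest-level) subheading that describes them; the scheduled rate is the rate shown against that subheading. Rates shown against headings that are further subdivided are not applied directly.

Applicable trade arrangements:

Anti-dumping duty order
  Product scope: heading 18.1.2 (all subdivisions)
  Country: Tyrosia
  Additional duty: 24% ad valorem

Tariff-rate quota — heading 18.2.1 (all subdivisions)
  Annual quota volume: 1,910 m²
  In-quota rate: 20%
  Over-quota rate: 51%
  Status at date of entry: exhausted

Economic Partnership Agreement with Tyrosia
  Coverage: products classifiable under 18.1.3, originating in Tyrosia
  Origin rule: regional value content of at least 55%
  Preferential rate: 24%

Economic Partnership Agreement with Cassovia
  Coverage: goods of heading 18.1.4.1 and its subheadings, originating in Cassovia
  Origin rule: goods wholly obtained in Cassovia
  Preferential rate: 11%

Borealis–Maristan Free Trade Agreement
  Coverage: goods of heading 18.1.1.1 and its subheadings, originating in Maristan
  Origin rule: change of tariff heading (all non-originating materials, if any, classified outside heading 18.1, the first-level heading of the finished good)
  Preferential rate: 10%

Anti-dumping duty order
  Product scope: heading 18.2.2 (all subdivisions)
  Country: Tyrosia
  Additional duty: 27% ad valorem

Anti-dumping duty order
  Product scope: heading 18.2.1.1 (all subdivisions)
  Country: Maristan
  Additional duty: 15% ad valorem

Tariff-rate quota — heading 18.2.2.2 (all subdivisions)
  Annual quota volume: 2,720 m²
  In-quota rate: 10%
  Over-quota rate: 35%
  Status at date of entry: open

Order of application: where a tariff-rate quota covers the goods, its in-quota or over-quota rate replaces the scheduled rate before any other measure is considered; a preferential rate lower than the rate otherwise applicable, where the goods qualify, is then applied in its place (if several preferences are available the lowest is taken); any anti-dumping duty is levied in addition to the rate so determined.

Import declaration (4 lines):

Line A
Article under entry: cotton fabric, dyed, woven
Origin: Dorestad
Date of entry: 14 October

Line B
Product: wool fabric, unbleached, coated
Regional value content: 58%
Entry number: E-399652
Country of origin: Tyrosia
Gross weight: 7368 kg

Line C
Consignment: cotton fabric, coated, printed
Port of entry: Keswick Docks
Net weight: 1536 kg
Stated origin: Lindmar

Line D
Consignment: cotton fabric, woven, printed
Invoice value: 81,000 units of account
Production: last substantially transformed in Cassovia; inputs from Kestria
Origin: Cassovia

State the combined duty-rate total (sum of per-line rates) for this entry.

98%

Line A: cotton → 18.2; woven → 18.2.2; dyed → 18.2.2.4. Scheduled 13%. No special measure applies. → 13%.
Line B: wool → 18.1; coated → 18.1.3; unbleached → 18.1.3.3. Scheduled 31%. Tyrosia agreement on 18.1.3: RVC ≥ 55% → 24% available; preferential 24%. → 24%.
Line C: cotton → 18.2; coated → 18.2.1; printed → 18.2.1.1. Scheduled 20%. quota on 18.2.1 exhausted → over-quota 51%. → 51%.
Line D: cotton → 18.2; woven → 18.2.2; printed → 18.2.2.2. Scheduled 25%. quota on 18.2.2.2 open → in-quota 10%; Cassovia agreement on 18.1.4.1: 18.2.2.2 not covered. → 10%.
Sum: 13% + 24% + 51% + 10% = 98%.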